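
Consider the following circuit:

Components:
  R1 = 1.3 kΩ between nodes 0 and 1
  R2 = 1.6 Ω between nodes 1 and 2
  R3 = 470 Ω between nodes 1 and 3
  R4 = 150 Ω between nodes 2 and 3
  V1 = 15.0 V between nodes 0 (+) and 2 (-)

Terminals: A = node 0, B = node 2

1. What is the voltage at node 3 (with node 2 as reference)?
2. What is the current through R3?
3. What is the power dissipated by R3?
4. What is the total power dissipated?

Nodal analysis, taking node 2 as the 0 V reference.
Source V1 fixes V_0 = 15 V.
KCL at each unknown node (sum of currents leaving = 0; resistances in Ω):
  Node 1: (V_1 - 15)/1300 + (V_1 - 0)/1.6 + (V_1 - V_3)/470 = 0
  Node 3: (V_3 - V_1)/470 + (V_3 - 0)/150 = 0
Collecting terms (coefficients in siemens):
  0.6279·V_1 - 0.002128·V_3 = 0.01154
  0.008794·V_3 - 0.002128·V_1 = 0
Determinant D = (0.6279)(0.008794) - (-0.002128)(-0.002128) = 0.005517
V_1 = [(0.01154)(0.008794) - (-0.002128)(0)]/D = 0.01839 V
V_3 = [(0.6279)(0) - (0.01154)(-0.002128)]/D = 0.00445 V
Part 1:
  Read off the nodal solution: V_3 = 0.00445 V
Part 2:
  I_R3 = (V_1 - V_3)/R3 = (0.01839 - 0.00445)/470 = 0.00002966 A
  Magnitude: I_R3 = 0.00002966 A
Part 3:
  I_R3 = (V_1 - V_3)/R3 = (0.01839 - 0.00445)/470 = 0.00002966 A
  P_R3 = I_R3² × R3 = (0.00002966)² × 470 = 0.0000004136 W
Part 4:
  Power in each resistor, P = (ΔV)²/R:
    P_R1 = (15 - 0.01839)²/1300 = 0.1727 W
    P_R2 = (0.01839 - 0)²/1.6 = 0.0002114 W
    P_R3 = (0.01839 - 0.00445)²/470 = 0.0000004136 W
    P_R4 = (0 - 0.00445)²/150 = 0.000000132 W
  P_total = P_R1 + P_R2 + P_R3 + P_R4 = 0.1729 W

Final answers:
1. V_3 = 0.00445 V
2. I_R3 = 2.966e-05 A
3. P_R3 = 4.136e-07 W
4. P_total = 0.1729 W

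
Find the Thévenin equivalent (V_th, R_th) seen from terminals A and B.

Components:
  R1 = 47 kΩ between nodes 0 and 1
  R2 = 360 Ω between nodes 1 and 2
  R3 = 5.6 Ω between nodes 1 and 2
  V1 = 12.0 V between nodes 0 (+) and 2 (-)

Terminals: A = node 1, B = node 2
Step 1 — V_th is the open-circuit voltage V_A - V_B (nothing connected across the terminals).
Nodal analysis, taking node 2 as the 0 V reference.
Source V1 fixes V_0 = 12 V.
KCL at each unknown node (sum of currents leaving = 0; resistances in Ω):
  Node 1: (V_1 - 12)/47000 + (V_1 - 0)/360 + (V_1 - 0)/5.6 = 0
Collecting terms: 0.1814 × V_1 = 0.0002553  =>  V_1 = 0.001408 V
V_th = V_1 - V_2 = 0.001408 - 0 = 0.001408 V
Step 2 — R_th: zero the source — replace V1 by a short circuit (node 2 merges into node 0) — and find the resistance seen between A (node 1) and B (node 0).
Reduce the network between node 1 (A) and node 0 (B) by series/parallel combination:
  Rp1 = R1 ‖ R2 ‖ R3 (parallel, all between nodes 0 and 1) = 1/(1/47000 + 1/360 + 1/5.6) = 5.514 Ω
R_th = 5.514 Ω

Final answer: V_th = 0.001408 V, R_th = 5.514 Ω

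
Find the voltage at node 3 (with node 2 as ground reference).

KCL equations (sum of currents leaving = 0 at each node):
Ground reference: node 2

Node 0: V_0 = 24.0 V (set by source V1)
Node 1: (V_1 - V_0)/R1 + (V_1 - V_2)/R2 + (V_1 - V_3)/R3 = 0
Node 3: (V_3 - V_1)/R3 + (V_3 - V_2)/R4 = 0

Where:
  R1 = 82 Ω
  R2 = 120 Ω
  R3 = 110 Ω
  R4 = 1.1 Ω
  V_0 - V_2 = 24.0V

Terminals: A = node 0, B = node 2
Nodal analysis, taking node 2 as the 0 V reference.
Source V1 fixes V_0 = 24 V.
KCL at each unknown node (sum of currents leaving = 0; resistances in Ω):
  Node 1: (V_1 - 24)/82 + (V_1 - 0)/120 + (V_1 - V_3)/110 = 0
  Node 3: (V_3 - V_1)/110 + (V_3 - 0)/1.1 = 0
Collecting terms (coefficients in siemens):
  0.02962·V_1 - 0.009091·V_3 = 0.2927
  0.9182·V_3 - 0.009091·V_1 = 0
Determinant D = (0.02962)(0.9182) - (-0.009091)(-0.009091) = 0.02711
V_1 = [(0.2927)(0.9182) - (-0.009091)(0)]/D = 9.912 V
V_3 = [(0.02962)(0) - (0.2927)(-0.009091)]/D = 0.09813 V
The requested potential is V_3 = 0.09813 V.

Final answer: V_3 = 0.09813 V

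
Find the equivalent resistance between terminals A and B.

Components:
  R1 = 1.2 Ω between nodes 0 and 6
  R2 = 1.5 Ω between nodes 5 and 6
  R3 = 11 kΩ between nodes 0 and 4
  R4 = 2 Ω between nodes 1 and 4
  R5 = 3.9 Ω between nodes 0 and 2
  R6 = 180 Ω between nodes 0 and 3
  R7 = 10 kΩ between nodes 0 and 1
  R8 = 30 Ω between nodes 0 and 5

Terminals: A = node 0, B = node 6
Reduce the network between node 0 (A) and node 6 (B) by series/parallel combination:
  Rs1 = R7 + R4 (series, joined only at node 1) = 10000 + 2 = 10000 Ω
  Rp1 = R3 ‖ Rs1 (parallel, both between nodes 0 and 4) = 1/(1/11000 + 1/10000) = 5239 Ω
  R5 touches the rest of the network only at node 0 (its other end, node 2, goes nowhere), so no current can flow through it — remove it.
  R6 touches the rest of the network only at node 0 (its other end, node 3, goes nowhere), so no current can flow through it — remove it.
  Rp1 touches the rest of the network only at node 0 (its other end, node 4, goes nowhere), so no current can flow through it — remove it.
  Rs2 = R8 + R2 (series, joined only at node 5) = 30 + 1.5 = 31.5 Ω
  Rp2 = R1 ‖ Rs2 (parallel, both between nodes 0 and 6) = 1/(1/1.2 + 1/31.5) = 1.156 Ω
R_eq = 1.156 Ω

Final answer: 1.156 Ω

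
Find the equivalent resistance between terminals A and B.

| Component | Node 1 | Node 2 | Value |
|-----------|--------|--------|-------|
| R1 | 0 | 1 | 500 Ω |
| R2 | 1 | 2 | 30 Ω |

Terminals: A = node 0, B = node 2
Reduce the network between node 0 (A) and node 2 (B) by series/parallel combination:
  Rs1 = R1 + R2 (series, joined only at node 1) = 500 + 30 = 530 Ω
R_eq = 530 Ω

Final answer: 530 Ω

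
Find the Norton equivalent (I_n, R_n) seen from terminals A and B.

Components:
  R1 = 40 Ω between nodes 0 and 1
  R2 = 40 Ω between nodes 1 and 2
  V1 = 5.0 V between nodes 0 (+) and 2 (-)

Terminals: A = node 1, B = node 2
Find the Thévenin equivalent first; then I_n = V_th/R_th and R_n = R_th.
Step 1 — V_th is the open-circuit voltage V_A - V_B (nothing connected across the terminals).
Nodal analysis, taking node 2 as the 0 V reference.
Source V1 fixes V_0 = 5 V.
KCL at each unknown node (sum of currents leaving = 0; resistances in Ω):
  Node 1: (V_1 - 5)/40 + (V_1 - 0)/40 = 0
Collecting terms: 0.05 × V_1 = 0.125  =>  V_1 = 2.5 V
V_th = V_1 - V_2 = 2.5 - 0 = 2.5 V
Step 2 — R_th: zero the source — replace V1 by a short circuit (node 2 merges into node 0) — and find the resistance seen between A (node 1) and B (node 0).
Reduce the network between node 1 (A) and node 0 (B) by series/parallel combination:
  Rp1 = R1 ‖ R2 (parallel, both between nodes 0 and 1) = 1/(1/40 + 1/40) = 20 Ω
R_th = 20 Ω
I_n = V_th/R_th = 2.5/20 = 0.125 A, and R_n = R_th = 20 Ω

Final answer: I_n = 0.125 A, R_n = 20 Ω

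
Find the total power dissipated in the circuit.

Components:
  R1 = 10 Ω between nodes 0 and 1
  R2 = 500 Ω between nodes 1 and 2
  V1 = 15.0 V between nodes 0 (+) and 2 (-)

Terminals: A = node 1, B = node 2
Nodal analysis, taking node 2 as the 0 V reference.
Source V1 fixes V_0 = 15 V.
KCL at each unknown node (sum of currents leaving = 0; resistances in Ω):
  Node 1: (V_1 - 15)/10 + (V_1 - 0)/500 = 0
Collecting terms: 0.102 × V_1 = 1.5  =>  V_1 = 14.71 V
Power in each resistor, P = (ΔV)²/R:
  P_R1 = (15 - 14.71)²/10 = 0.008651 W
  P_R2 = (14.71 - 0)²/500 = 0.4325 W
P_total = P_R1 + P_R2 = 0.4412 W

Final answer: 0.4412 W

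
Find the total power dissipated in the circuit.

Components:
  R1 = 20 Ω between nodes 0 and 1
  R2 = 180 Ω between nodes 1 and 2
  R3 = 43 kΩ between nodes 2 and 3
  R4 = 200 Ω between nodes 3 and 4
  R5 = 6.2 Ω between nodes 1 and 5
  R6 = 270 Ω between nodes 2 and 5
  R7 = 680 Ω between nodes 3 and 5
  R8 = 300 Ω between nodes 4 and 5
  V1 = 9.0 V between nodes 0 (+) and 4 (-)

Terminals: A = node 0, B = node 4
Nodal analysis, taking node 4 as the 0 V reference.
Source V1 fixes V_0 = 9 V.
KCL at each unknown node (sum of currents leaving = 0; resistances in Ω):
  Node 1: (V_1 - 9)/20 + (V_1 - V_2)/180 + (V_1 - V_5)/6.2 = 0
  Node 2: (V_2 - V_1)/180 + (V_2 - V_3)/43000 + (V_2 - V_5)/270 = 0
  Node 3: (V_3 - V_2)/43000 + (V_3 - 0)/200 + (V_3 - V_5)/680 = 0
  Node 5: (V_5 - V_1)/6.2 + (V_5 - V_2)/270 + (V_5 - V_3)/680 + (V_5 - 0)/300 = 0
Collecting terms (coefficients in siemens):
  0.2168·V_1 - 0.005556·V_2 - 0.1613·V_5 = 0.45
  0.009283·V_2 - 0.005556·V_1 - 0.00002326·V_3 - 0.003704·V_5 = 0
  0.006494·V_3 - 0.00002326·V_2 - 0.001471·V_5 = 0
  0.1698·V_5 - 0.1613·V_1 - 0.003704·V_2 - 0.001471·V_3 = 0
Solving these 4 simultaneous equations (Gaussian elimination) gives:
  V_1 = 8.277 V, V_2 = 8.173 V, V_3 = 1.854 V, V_5 = 8.057 V
Power in each resistor, P = (ΔV)²/R:
  P_R1 = (9 - 8.277)²/20 = 0.0261 W
  P_R2 = (8.277 - 8.173)²/180 = 0.00006013 W
  P_R3 = (8.173 - 1.854)²/43000 = 0.0009288 W
  P_R4 = (1.854 - 0)²/200 = 0.01718 W
  P_R5 = (8.277 - 8.057)²/6.2 = 0.007835 W
  P_R6 = (8.173 - 8.057)²/270 = 0.00005015 W
  P_R7 = (1.854 - 8.057)²/680 = 0.05659 W
  P_R8 = (0 - 8.057)²/300 = 0.2164 W
P_total = P_R1 + P_R2 + P_R3 + P_R4 + P_R5 + P_R6 + P_R7 + P_R8 = 0.3251 W

Final answer: 0.3251 W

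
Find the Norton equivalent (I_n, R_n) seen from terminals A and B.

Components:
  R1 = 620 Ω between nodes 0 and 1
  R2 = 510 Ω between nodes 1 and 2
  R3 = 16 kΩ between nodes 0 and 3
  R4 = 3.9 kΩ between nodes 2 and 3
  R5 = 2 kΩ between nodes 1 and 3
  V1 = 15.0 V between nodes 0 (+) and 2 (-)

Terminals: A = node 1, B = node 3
Find the Thévenin equivalent first; then I_n = V_th/R_th and R_n = R_th.
Step 1 — V_th is the open-circuit voltage V_A - V_B (nothing connected across the terminals).
Nodal analysis, taking node 2 as the 0 V reference.
Source V1 fixes V_0 = 15 V.
KCL at each unknown node (sum of currents leaving = 0; resistances in Ω):
  Node 1: (V_1 - 15)/620 + (V_1 - 0)/510 + (V_1 - V_3)/2000 = 0
  Node 3: (V_3 - 15)/16000 + (V_3 - 0)/3900 + (V_3 - V_1)/2000 = 0
Collecting terms (coefficients in siemens):
  0.004074·V_1 - 0.0005·V_3 = 0.02419
  0.0008189·V_3 - 0.0005·V_1 = 0.0009375
Determinant D = (0.004074)(0.0008189) - (-0.0005)(-0.0005) = 0.000003086
V_1 = [(0.02419)(0.0008189) - (-0.0005)(0.0009375)]/D = 6.572 V
V_3 = [(0.004074)(0.0009375) - (0.02419)(-0.0005)]/D = 5.157 V
V_th = V_1 - V_3 = 6.572 - 5.157 = 1.415 V
Step 2 — R_th: zero the source — replace V1 by a short circuit (node 2 merges into node 0) — and find the resistance seen between A (node 1) and B (node 3).
Reduce the network between node 1 (A) and node 3 (B) by series/parallel combination:
  Rp1 = R1 ‖ R2 (parallel, both between nodes 0 and 1) = 1/(1/620 + 1/510) = 279.8 Ω
  Rp2 = R3 ‖ R4 (parallel, both between nodes 0 and 3) = 1/(1/16000 + 1/3900) = 3136 Ω
  Rs1 = Rp1 + Rp2 (series, joined only at node 0) = 279.8 + 3136 = 3416 Ω
  Rp3 = R5 ‖ Rs1 (parallel, both between nodes 1 and 3) = 1/(1/2000 + 1/3416) = 1261 Ω
R_th = 1.261 kΩ
I_n = V_th/R_th = 1.415/1261 = 0.001121 A, and R_n = R_th = 1.261 kΩ

Final answer: I_n = 0.001121 A, R_n = 1.261 kΩ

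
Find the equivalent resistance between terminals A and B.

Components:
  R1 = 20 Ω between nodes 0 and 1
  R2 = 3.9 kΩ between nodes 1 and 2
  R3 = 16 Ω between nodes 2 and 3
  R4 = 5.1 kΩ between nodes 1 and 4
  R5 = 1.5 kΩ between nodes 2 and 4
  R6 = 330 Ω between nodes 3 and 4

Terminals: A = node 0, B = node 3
The network is not a plain series/parallel combination. Inject a 1 A test current into terminal A (node 0) and return it from terminal B (node 3); then R_eq = V_A / (1 A).
Nodal analysis, taking node 3 as the 0 V reference.
Current source I_test pushes 1 A into node 0 and draws it out of node 3.
KCL at each unknown node (sum of currents leaving = 0; resistances in Ω):
  Node 0: (V_0 - V_1)/20 - 1 = 0
  Node 1: (V_1 - V_0)/20 + (V_1 - V_2)/3900 + (V_1 - V_4)/5100 = 0
  Node 2: (V_2 - V_1)/3900 + (V_2 - 0)/16 + (V_2 - V_4)/1500 = 0
  Node 4: (V_4 - V_1)/5100 + (V_4 - V_2)/1500 + (V_4 - 0)/330 = 0
Collecting terms (coefficients in siemens):
  0.05·V_0 - 0.05·V_1 = 1
  0.05045·V_1 - 0.05·V_0 - 0.0002564·V_2 - 0.0001961·V_4 = 0
  0.06342·V_2 - 0.0002564·V_1 - 0.0006667·V_4 = 0
  0.003893·V_4 - 0.0001961·V_1 - 0.0006667·V_2 = 0
Solving these 4 simultaneous equations (Gaussian elimination) gives:
  V_0 = 2286 V, V_1 = 2266 V, V_2 = 10.38 V, V_4 = 115.9 V
R_eq = V_0 / 1 A = 2286 Ω = 2.286 kΩ

Final answer: 2.286 kΩ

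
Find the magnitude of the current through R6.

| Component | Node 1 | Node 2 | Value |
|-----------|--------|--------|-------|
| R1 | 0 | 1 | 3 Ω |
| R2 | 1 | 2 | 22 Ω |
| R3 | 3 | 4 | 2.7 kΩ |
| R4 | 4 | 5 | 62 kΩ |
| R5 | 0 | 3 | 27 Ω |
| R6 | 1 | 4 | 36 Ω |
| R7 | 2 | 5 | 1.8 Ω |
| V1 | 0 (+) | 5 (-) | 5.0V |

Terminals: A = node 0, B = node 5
Nodal analysis, taking node 5 as the 0 V reference.
Source V1 fixes V_0 = 5 V.
KCL at each unknown node (sum of currents leaving = 0; resistances in Ω):
  Node 1: (V_1 - 5)/3 + (V_1 - V_2)/22 + (V_1 - V_4)/36 = 0
  Node 2: (V_2 - V_1)/22 + (V_2 - 0)/1.8 = 0
  Node 3: (V_3 - V_4)/2700 + (V_3 - 5)/27 = 0
  Node 4: (V_4 - V_3)/2700 + (V_4 - 0)/62000 + (V_4 - V_1)/36 = 0
Collecting terms (coefficients in siemens):
  0.4066·V_1 - 0.04545·V_2 - 0.02778·V_4 = 1.667
  0.601·V_2 - 0.04545·V_1 = 0
  0.03741·V_3 - 0.0003704·V_4 = 0.1852
  0.02816·V_4 - 0.02778·V_1 - 0.0003704·V_3 = 0
Solving these 4 simultaneous equations (Gaussian elimination) gives:
  V_1 = 4.441 V, V_2 = 0.3358 V, V_3 = 4.995 V, V_4 = 4.445 V
I_R6 = (V_1 - V_4)/R6 = (4.441 - 4.445)/36 = -0.0001317 A
|I_R6| = 0.0001317 A

Final answer: |I_R6| = 0.0001317 A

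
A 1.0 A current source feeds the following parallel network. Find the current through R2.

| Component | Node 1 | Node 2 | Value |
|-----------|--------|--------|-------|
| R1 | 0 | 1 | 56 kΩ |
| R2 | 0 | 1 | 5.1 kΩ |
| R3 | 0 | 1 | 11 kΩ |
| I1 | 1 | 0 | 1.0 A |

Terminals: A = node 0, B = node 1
All resistors sit directly between nodes 0 and 1, so they are in parallel and share one voltage V; the full source current 1 A splits among them.
1/R_par = 1/56000 + 1/5100 + 1/11000 = 0.0003048 S  =>  R_par = 3280 Ω
V = I × R_par = 1 × 3280 = 3280 V
I_R2 = V/R2 = 3280/5100 = 0.6432 A

Final answer: 0.6432 A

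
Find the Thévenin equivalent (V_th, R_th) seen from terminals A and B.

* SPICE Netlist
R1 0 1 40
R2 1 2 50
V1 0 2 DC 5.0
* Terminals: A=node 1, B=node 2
Step 1 — V_th is the open-circuit voltage V_A - V_B (nothing connected across the terminals).
Nodal analysis, taking node 2 as the 0 V reference.
Source V1 fixes V_0 = 5 V.
KCL at each unknown node (sum of currents leaving = 0; resistances in Ω):
  Node 1: (V_1 - 5)/40 + (V_1 - 0)/50 = 0
Collecting terms: 0.045 × V_1 = 0.125  =>  V_1 = 2.778 V
V_th = V_1 - V_2 = 2.778 - 0 = 2.778 V
Step 2 — R_th: zero the source — replace V1 by a short circuit (node 2 merges into node 0) — and find the resistance seen between A (node 1) and B (node 0).
Reduce the network between node 1 (A) and node 0 (B) by series/parallel combination:
  Rp1 = R1 ‖ R2 (parallel, both between nodes 0 and 1) = 1/(1/40 + 1/50) = 22.22 Ω
R_th = 22.22 Ω

Final answer: V_th = 2.778 V, R_th = 22.22 Ω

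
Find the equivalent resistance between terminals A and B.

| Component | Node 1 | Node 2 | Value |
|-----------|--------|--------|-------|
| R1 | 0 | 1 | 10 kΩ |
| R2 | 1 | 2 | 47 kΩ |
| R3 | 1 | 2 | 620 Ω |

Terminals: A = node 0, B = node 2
Reduce the network between node 0 (A) and node 2 (B) by series/parallel combination:
  Rp1 = R2 ‖ R3 (parallel, both between nodes 1 and 2) = 1/(1/47000 + 1/620) = 611.9 Ω
  Rs1 = R1 + Rp1 (series, joined only at node 1) = 10000 + 611.9 = 10610 Ω
R_eq = 10.61 kΩ

Final answer: 10.61 kΩ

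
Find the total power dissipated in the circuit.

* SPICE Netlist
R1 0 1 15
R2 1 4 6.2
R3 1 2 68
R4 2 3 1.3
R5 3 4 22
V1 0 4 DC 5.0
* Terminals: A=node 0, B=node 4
Nodal analysis, taking node 4 as the 0 V reference.
Source V1 fixes V_0 = 5 V.
KCL at each unknown node (sum of currents leaving = 0; resistances in Ω):
  Node 1: (V_1 - 5)/15 + (V_1 - 0)/6.2 + (V_1 - V_2)/68 = 0
  Node 2: (V_2 - V_1)/68 + (V_2 - V_3)/1.3 = 0
  Node 3: (V_3 - V_2)/1.3 + (V_3 - 0)/22 = 0
Collecting terms (coefficients in siemens):
  0.2427·V_1 - 0.01471·V_2 = 0.3333
  0.7839·V_2 - 0.01471·V_1 - 0.7692·V_3 = 0
  0.8147·V_3 - 0.7692·V_2 = 0
Solving these 3 simultaneous equations (Gaussian elimination) gives:
  V_1 = 1.395 V, V_2 = 0.3561 V, V_3 = 0.3362 V
Power in each resistor, P = (ΔV)²/R:
  P_R1 = (5 - 1.395)²/15 = 0.8663 W
  P_R2 = (1.395 - 0)²/6.2 = 0.314 W
  P_R3 = (1.395 - 0.3561)²/68 = 0.01588 W
  P_R4 = (0.3561 - 0.3362)²/1.3 = 0.0003036 W
  P_R5 = (0.3362 - 0)²/22 = 0.005138 W
P_total = P_R1 + P_R2 + P_R3 + P_R4 + P_R5 = 1.202 W

Final answer: 1.202 W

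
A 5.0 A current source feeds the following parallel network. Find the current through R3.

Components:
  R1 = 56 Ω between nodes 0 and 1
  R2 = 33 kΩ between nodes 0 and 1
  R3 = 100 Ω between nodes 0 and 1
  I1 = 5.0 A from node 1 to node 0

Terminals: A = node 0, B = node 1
All resistors sit directly between nodes 0 and 1, so they are in parallel and share one voltage V; the full source current 5 A splits among them.
1/R_par = 1/56 + 1/33000 + 1/100 = 0.02789 S  =>  R_par = 35.86 Ω
V = I × R_par = 5 × 35.86 = 179.3 V
I_R3 = V/R3 = 179.3/100 = 1.793 A

Final answer: 1.793 A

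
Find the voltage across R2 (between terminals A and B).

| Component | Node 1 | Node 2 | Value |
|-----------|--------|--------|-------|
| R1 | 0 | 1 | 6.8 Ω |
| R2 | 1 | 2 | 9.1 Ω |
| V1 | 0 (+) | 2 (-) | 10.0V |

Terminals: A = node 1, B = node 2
R1 and R2 are in series across V1 (node 0 → node 1 → node 2), and the output A–B is taken across R2, so this is a voltage divider.
Series current: I = V1/(R1 + R2) = 10/(6.8 + 9.1) = 10/15.9 = 0.6289 A
V_R2 = I × R2 = V1 × R2/(R1 + R2) = 10 × 9.1/15.9 = 5.723 V

Final answer: 5.723 V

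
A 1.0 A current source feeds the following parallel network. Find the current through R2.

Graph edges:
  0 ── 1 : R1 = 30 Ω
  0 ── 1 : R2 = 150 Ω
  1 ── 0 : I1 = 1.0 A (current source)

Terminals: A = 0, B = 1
All resistors sit directly between nodes 0 and 1, so they are in parallel and share one voltage V; the full source current 1 A splits among them.
1/R_par = 1/30 + 1/150 = 0.04 S  =>  R_par = 25 Ω
V = I × R_par = 1 × 25 = 25 V
I_R2 = V/R2 = 25/150 = 0.1667 A

Final answer: 0.1667 A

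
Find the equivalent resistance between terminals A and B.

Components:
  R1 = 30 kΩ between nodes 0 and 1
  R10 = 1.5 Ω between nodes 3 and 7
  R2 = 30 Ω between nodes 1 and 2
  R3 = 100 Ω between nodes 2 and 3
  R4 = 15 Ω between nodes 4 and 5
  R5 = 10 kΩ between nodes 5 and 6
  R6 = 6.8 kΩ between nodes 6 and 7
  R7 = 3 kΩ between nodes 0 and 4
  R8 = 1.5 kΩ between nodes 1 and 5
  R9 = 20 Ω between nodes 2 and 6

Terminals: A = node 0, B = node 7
The network is not a plain series/parallel combination. Inject a 1 A test current into terminal A (node 0) and return it from terminal B (node 7); then R_eq = V_A / (1 A).
Nodal analysis, taking node 7 as the 0 V reference.
Current source I_test pushes 1 A into node 0 and draws it out of node 7.
KCL at each unknown node (sum of currents leaving = 0; resistances in Ω):
  Node 0: (V_0 - V_1)/30000 + (V_0 - V_4)/3000 - 1 = 0
  Node 1: (V_1 - V_0)/30000 + (V_1 - V_2)/30 + (V_1 - V_5)/1500 = 0
  Node 2: (V_2 - V_1)/30 + (V_2 - V_3)/100 + (V_2 - V_6)/20 = 0
  Node 3: (V_3 - V_2)/100 + (V_3 - 0)/1.5 = 0
  Node 4: (V_4 - V_0)/3000 + (V_4 - V_5)/15 = 0
  Node 5: (V_5 - V_1)/1500 + (V_5 - V_4)/15 + (V_5 - V_6)/10000 = 0
  Node 6: (V_6 - V_2)/20 + (V_6 - V_5)/10000 + (V_6 - 0)/6800 = 0
Collecting terms (coefficients in siemens):
  0.0003667·V_0 - 0.00003333·V_1 - 0.0003333·V_4 = 1
  0.03403·V_1 - 0.00003333·V_0 - 0.03333·V_2 - 0.0006667·V_5 = 0
  0.09333·V_2 - 0.03333·V_1 - 0.01·V_3 - 0.05·V_6 = 0
  0.6767·V_3 - 0.01·V_2 = 0
  0.067·V_4 - 0.0003333·V_0 - 0.06667·V_5 = 0
  0.06743·V_5 - 0.0006667·V_1 - 0.06667·V_4 - 0.0001·V_6 = 0
  0.05025·V_6 - 0.05·V_2 - 0.0001·V_5 = 0
Solving these 7 simultaneous equations (Gaussian elimination) gives:
  V_0 = 3899 V, V_1 = 126.5 V, V_2 = 99.98 V, V_3 = 1.477 V
  V_4 = 1277 V, V_5 = 1264 V, V_6 = 102 V
R_eq = V_0 / 1 A = 3899 Ω = 3.899 kΩ

Final answer: 3.899 kΩ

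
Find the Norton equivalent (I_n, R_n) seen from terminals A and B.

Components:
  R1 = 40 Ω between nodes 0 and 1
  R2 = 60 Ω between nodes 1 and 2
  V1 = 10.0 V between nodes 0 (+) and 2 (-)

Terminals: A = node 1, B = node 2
Find the Thévenin equivalent first; then I_n = V_th/R_th and R_n = R_th.
Step 1 — V_th is the open-circuit voltage V_A - V_B (nothing connected across the terminals).
Nodal analysis, taking node 2 as the 0 V reference.
Source V1 fixes V_0 = 10 V.
KCL at each unknown node (sum of currents leaving = 0; resistances in Ω):
  Node 1: (V_1 - 10)/40 + (V_1 - 0)/60 = 0
Collecting terms: 0.04167 × V_1 = 0.25  =>  V_1 = 6 V
V_th = V_1 - V_2 = 6 - 0 = 6 V
Step 2 — R_th: zero the source — replace V1 by a short circuit (node 2 merges into node 0) — and find the resistance seen between A (node 1) and B (node 0).
Reduce the network between node 1 (A) and node 0 (B) by series/parallel combination:
  Rp1 = R1 ‖ R2 (parallel, both between nodes 0 and 1) = 1/(1/40 + 1/60) = 24 Ω
R_th = 24 Ω
I_n = V_th/R_th = 6/24 = 0.25 A, and R_n = R_th = 24 Ω

Final answer: I_n = 0.25 A, R_n = 24 Ω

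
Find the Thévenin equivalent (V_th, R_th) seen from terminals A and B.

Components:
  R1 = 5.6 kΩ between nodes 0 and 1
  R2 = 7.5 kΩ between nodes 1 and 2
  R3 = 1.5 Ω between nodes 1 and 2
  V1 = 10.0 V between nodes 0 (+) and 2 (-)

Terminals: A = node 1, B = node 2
Step 1 — V_th is the open-circuit voltage V_A - V_B (nothing connected across the terminals).
Nodal analysis, taking node 2 as the 0 V reference.
Source V1 fixes V_0 = 10 V.
KCL at each unknown node (sum of currents leaving = 0; resistances in Ω):
  Node 1: (V_1 - 10)/5600 + (V_1 - 0)/7500 + (V_1 - 0)/1.5 = 0
Collecting terms: 0.667 × V_1 = 0.001786  =>  V_1 = 0.002677 V
V_th = V_1 - V_2 = 0.002677 - 0 = 0.002677 V
Step 2 — R_th: zero the source — replace V1 by a short circuit (node 2 merges into node 0) — and find the resistance seen between A (node 1) and B (node 0).
Reduce the network between node 1 (A) and node 0 (B) by series/parallel combination:
  Rp1 = R1 ‖ R2 ‖ R3 (parallel, all between nodes 0 and 1) = 1/(1/5600 + 1/7500 + 1/1.5) = 1.499 Ω
R_th = 1.499 Ω

Final answer: V_th = 0.002677 V, R_th = 1.499 Ω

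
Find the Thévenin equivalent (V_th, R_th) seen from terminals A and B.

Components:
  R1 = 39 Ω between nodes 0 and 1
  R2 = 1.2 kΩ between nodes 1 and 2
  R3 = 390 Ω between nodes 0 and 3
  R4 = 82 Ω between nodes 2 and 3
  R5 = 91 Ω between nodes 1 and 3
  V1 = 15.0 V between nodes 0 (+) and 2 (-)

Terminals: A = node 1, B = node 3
Step 1 — V_th is the open-circuit voltage V_A - V_B (nothing connected across the terminals).
Nodal analysis, taking node 2 as the 0 V reference.
Source V1 fixes V_0 = 15 V.
KCL at each unknown node (sum of currents leaving = 0; resistances in Ω):
  Node 1: (V_1 - 15)/39 + (V_1 - 0)/1200 + (V_1 - V_3)/91 = 0
  Node 3: (V_3 - 15)/390 + (V_3 - 0)/82 + (V_3 - V_1)/91 = 0
Collecting terms (coefficients in siemens):
  0.03746·V_1 - 0.01099·V_3 = 0.3846
  0.02575·V_3 - 0.01099·V_1 = 0.03846
Determinant D = (0.03746)(0.02575) - (-0.01099)(-0.01099) = 0.0008439
V_1 = [(0.3846)(0.02575) - (-0.01099)(0.03846)]/D = 12.24 V
V_3 = [(0.03746)(0.03846) - (0.3846)(-0.01099)]/D = 6.716 V
V_th = V_1 - V_3 = 12.24 - 6.716 = 5.52 V
Step 2 — R_th: zero the source — replace V1 by a short circuit (node 2 merges into node 0) — and find the resistance seen between A (node 1) and B (node 3).
Reduce the network between node 1 (A) and node 3 (B) by series/parallel combination:
  Rp1 = R1 ‖ R2 (parallel, both between nodes 0 and 1) = 1/(1/39 + 1/1200) = 37.77 Ω
  Rp2 = R3 ‖ R4 (parallel, both between nodes 0 and 3) = 1/(1/390 + 1/82) = 67.75 Ω
  Rs1 = Rp1 + Rp2 (series, joined only at node 0) = 37.77 + 67.75 = 105.5 Ω
  Rp3 = R5 ‖ Rs1 (parallel, both between nodes 1 and 3) = 1/(1/91 + 1/105.5) = 48.86 Ω
R_th = 48.86 Ω

Final answer: V_th = 5.52 V, R_th = 48.86 Ω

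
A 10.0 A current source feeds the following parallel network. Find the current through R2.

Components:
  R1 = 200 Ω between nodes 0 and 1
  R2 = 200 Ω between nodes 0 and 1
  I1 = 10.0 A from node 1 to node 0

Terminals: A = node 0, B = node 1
All resistors sit directly between nodes 0 and 1, so they are in parallel and share one voltage V; the full source current 10 A splits among them.
1/R_par = 1/200 + 1/200 = 0.01 S  =>  R_par = 100 Ω
V = I × R_par = 10 × 100 = 1000 V
I_R2 = V/R2 = 1000/200 = 5 A

Final answer: 5 A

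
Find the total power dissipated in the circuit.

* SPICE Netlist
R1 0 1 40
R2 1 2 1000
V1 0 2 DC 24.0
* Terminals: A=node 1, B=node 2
Nodal analysis, taking node 2 as the 0 V reference.
Source V1 fixes V_0 = 24 V.
KCL at each unknown node (sum of currents leaving = 0; resistances in Ω):
  Node 1: (V_1 - 24)/40 + (V_1 - 0)/1000 = 0
Collecting terms: 0.026 × V_1 = 0.6  =>  V_1 = 23.08 V
Power in each resistor, P = (ΔV)²/R:
  P_R1 = (24 - 23.08)²/40 = 0.0213 W
  P_R2 = (23.08 - 0)²/1000 = 0.5325 W
P_total = P_R1 + P_R2 = 0.5538 W

Final answer: 0.5538 W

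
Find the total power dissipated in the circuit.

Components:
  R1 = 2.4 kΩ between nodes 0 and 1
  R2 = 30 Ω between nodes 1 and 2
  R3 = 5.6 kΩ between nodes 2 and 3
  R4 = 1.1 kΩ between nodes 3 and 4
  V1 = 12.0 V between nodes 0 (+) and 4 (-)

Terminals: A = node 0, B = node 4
Nodal analysis, taking node 4 as the 0 V reference.
Source V1 fixes V_0 = 12 V.
KCL at each unknown node (sum of currents leaving = 0; resistances in Ω):
  Node 1: (V_1 - 12)/2400 + (V_1 - V_2)/30 = 0
  Node 2: (V_2 - V_1)/30 + (V_2 - V_3)/5600 = 0
  Node 3: (V_3 - V_2)/5600 + (V_3 - 0)/1100 = 0
Collecting terms (coefficients in siemens):
  0.03375·V_1 - 0.03333·V_2 = 0.005
  0.03351·V_2 - 0.03333·V_1 - 0.0001786·V_3 = 0
  0.001088·V_3 - 0.0001786·V_2 = 0
Solving these 3 simultaneous equations (Gaussian elimination) gives:
  V_1 = 8.846 V, V_2 = 8.806 V, V_3 = 1.446 V
Power in each resistor, P = (ΔV)²/R:
  P_R1 = (12 - 8.846)²/2400 = 0.004146 W
  P_R2 = (8.846 - 8.806)²/30 = 0.00005183 W
  P_R3 = (8.806 - 1.446)²/5600 = 0.009674 W
  P_R4 = (1.446 - 0)²/1100 = 0.0019 W
P_total = P_R1 + P_R2 + P_R3 + P_R4 = 0.01577 W

Final answer: 0.01577 W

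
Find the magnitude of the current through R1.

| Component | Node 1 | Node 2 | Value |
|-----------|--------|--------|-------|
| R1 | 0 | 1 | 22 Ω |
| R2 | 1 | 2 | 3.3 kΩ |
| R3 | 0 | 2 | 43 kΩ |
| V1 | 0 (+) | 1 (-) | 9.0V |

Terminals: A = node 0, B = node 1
Nodal analysis, taking node 1 as the 0 V reference.
Source V1 fixes V_0 = 9 V.
KCL at each unknown node (sum of currents leaving = 0; resistances in Ω):
  Node 2: (V_2 - 0)/3300 + (V_2 - 9)/43000 = 0
Collecting terms: 0.0003263 × V_2 = 0.0002093  =>  V_2 = 0.6415 V
I_R1 = (V_0 - V_1)/R1 = (9 - 0)/22 = 0.4091 A
|I_R1| = 0.4091 A

Final answer: |I_R1| = 0.4091 A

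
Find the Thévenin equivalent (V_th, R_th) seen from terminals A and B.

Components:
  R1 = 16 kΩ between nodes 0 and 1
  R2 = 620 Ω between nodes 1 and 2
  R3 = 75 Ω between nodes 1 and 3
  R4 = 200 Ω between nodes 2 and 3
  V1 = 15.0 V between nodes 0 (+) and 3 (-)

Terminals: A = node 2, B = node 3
Step 1 — V_th is the open-circuit voltage V_A - V_B (nothing connected across the terminals).
Nodal analysis, taking node 3 as the 0 V reference.
Source V1 fixes V_0 = 15 V.
KCL at each unknown node (sum of currents leaving = 0; resistances in Ω):
  Node 1: (V_1 - 15)/16000 + (V_1 - V_2)/620 + (V_1 - 0)/75 = 0
  Node 2: (V_2 - V_1)/620 + (V_2 - 0)/200 = 0
Collecting terms (coefficients in siemens):
  0.01501·V_1 - 0.001613·V_2 = 0.0009375
  0.006613·V_2 - 0.001613·V_1 = 0
Determinant D = (0.01501)(0.006613) - (-0.001613)(-0.001613) = 0.00009665
V_1 = [(0.0009375)(0.006613) - (-0.001613)(0)]/D = 0.06414 V
V_2 = [(0.01501)(0) - (0.0009375)(-0.001613)]/D = 0.01565 V
V_th = V_2 - V_3 = 0.01565 - 0 = 0.01565 V
Step 2 — R_th: zero the source — replace V1 by a short circuit (node 3 merges into node 0) — and find the resistance seen between A (node 2) and B (node 0).
Reduce the network between node 2 (A) and node 0 (B) by series/parallel combination:
  Rp1 = R1 ‖ R3 (parallel, both between nodes 0 and 1) = 1/(1/16000 + 1/75) = 74.65 Ω
  Rs1 = R2 + Rp1 (series, joined only at node 1) = 620 + 74.65 = 694.7 Ω
  Rp2 = R4 ‖ Rs1 (parallel, both between nodes 0 and 2) = 1/(1/200 + 1/694.7) = 155.3 Ω
R_th = 155.3 Ω

Final answer: V_th = 0.01565 V, R_th = 155.3 Ω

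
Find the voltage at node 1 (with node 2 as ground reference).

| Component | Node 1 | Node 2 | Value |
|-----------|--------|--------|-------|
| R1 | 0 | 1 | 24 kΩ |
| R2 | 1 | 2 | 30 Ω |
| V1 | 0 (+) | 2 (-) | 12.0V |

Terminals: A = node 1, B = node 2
Nodal analysis, taking node 2 as the 0 V reference.
Source V1 fixes V_0 = 12 V.
KCL at each unknown node (sum of currents leaving = 0; resistances in Ω):
  Node 1: (V_1 - 12)/24000 + (V_1 - 0)/30 = 0
Collecting terms: 0.03338 × V_1 = 0.0005  =>  V_1 = 0.01498 V
The requested potential is V_1 = 0.01498 V.

Final answer: V_1 = 0.01498 V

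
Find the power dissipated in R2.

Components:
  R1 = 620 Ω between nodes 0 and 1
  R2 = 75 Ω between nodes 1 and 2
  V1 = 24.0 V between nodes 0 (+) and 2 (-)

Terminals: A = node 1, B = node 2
Nodal analysis, taking node 2 as the 0 V reference.
Source V1 fixes V_0 = 24 V.
KCL at each unknown node (sum of currents leaving = 0; resistances in Ω):
  Node 1: (V_1 - 24)/620 + (V_1 - 0)/75 = 0
Collecting terms: 0.01495 × V_1 = 0.03871  =>  V_1 = 2.59 V
I_R2 = (V_1 - V_2)/R2 = (2.59 - 0)/75 = 0.03453 A
P_R2 = I_R2² × R2 = (0.03453)² × 75 = 0.08944 W

Final answer: 0.08944 W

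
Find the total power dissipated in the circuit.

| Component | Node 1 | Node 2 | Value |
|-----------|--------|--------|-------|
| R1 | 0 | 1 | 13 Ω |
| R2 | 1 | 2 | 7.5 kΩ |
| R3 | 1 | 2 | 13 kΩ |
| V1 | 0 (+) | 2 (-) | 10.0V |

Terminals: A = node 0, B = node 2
Nodal analysis, taking node 2 as the 0 V reference.
Source V1 fixes V_0 = 10 V.
KCL at each unknown node (sum of currents leaving = 0; resistances in Ω):
  Node 1: (V_1 - 10)/13 + (V_1 - 0)/7500 + (V_1 - 0)/13000 = 0
Collecting terms: 0.07713 × V_1 = 0.7692  =>  V_1 = 9.973 V
Power in each resistor, P = (ΔV)²/R:
  P_R1 = (10 - 9.973)²/13 = 0.00005716 W
  P_R2 = (9.973 - 0)²/7500 = 0.01326 W
  P_R3 = (9.973 - 0)²/13000 = 0.00765 W
P_total = P_R1 + P_R2 + P_R3 = 0.02097 W

Final answer: 0.02097 W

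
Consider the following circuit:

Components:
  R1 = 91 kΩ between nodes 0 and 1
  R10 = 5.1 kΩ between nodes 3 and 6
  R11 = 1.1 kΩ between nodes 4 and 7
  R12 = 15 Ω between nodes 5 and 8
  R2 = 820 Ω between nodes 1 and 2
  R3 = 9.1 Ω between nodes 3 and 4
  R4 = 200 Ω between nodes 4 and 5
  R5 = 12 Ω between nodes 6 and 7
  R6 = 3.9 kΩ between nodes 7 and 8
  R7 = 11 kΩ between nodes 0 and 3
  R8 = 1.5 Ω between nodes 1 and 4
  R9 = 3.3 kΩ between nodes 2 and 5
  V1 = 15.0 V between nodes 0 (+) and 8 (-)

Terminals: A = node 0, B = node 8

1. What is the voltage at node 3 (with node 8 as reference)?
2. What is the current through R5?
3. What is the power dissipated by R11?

Nodal analysis, taking node 8 as the 0 V reference.
Source V1 fixes V_0 = 15 V.
KCL at each unknown node (sum of currents leaving = 0; resistances in Ω):
  Node 1: (V_1 - 15)/91000 + (V_1 - V_2)/820 + (V_1 - V_4)/1.5 = 0
  Node 2: (V_2 - V_1)/820 + (V_2 - V_5)/3300 = 0
  Node 3: (V_3 - V_4)/9.1 + (V_3 - 15)/11000 + (V_3 - V_6)/5100 = 0
  Node 4: (V_4 - V_3)/9.1 + (V_4 - V_5)/200 + (V_4 - V_1)/1.5 + (V_4 - V_7)/1100 = 0
  Node 5: (V_5 - V_4)/200 + (V_5 - V_2)/3300 + (V_5 - 0)/15 = 0
  Node 6: (V_6 - V_7)/12 + (V_6 - V_3)/5100 = 0
  Node 7: (V_7 - V_6)/12 + (V_7 - 0)/3900 + (V_7 - V_4)/1100 = 0
Collecting terms (coefficients in siemens):
  0.6679·V_1 - 0.00122·V_2 - 0.6667·V_4 = 0.0001648
  0.001523·V_2 - 0.00122·V_1 - 0.000303·V_5 = 0
  0.1102·V_3 - 0.1099·V_4 - 0.0001961·V_6 = 0.001364
  0.7825·V_4 - 0.6667·V_1 - 0.1099·V_3 - 0.005·V_5 - 0.0009091·V_7 = 0
  0.07197·V_5 - 0.000303·V_2 - 0.005·V_4 = 0
  0.08353·V_6 - 0.0001961·V_3 - 0.08333·V_7 = 0
  0.0845·V_7 - 0.0009091·V_4 - 0.08333·V_6 = 0
Solving these 7 simultaneous equations (Gaussian elimination) gives:
  V_1 = 0.2955 V, V_2 = 0.2409 V, V_3 = 0.3073 V, V_4 = 0.2953 V
  V_5 = 0.02153 V, V_6 = 0.2416 V, V_7 = 0.2414 V
Part 1:
  Read off the nodal solution: V_3 = 0.3073 V
Part 2:
  I_R5 = (V_6 - V_7)/R5 = (0.2416 - 0.2414)/12 = 0.0000129 A
  Magnitude: I_R5 = 0.0000129 A
Part 3:
  I_R11 = (V_4 - V_7)/R11 = (0.2953 - 0.2414)/1100 = 0.000049 A
  P_R11 = I_R11² × R11 = (0.000049)² × 1100 = 0.000002641 W

Final answers:
1. V_3 = 0.3073 V
2. I_R5 = 1.29e-05 A
3. P_R11 = 2.641e-06 W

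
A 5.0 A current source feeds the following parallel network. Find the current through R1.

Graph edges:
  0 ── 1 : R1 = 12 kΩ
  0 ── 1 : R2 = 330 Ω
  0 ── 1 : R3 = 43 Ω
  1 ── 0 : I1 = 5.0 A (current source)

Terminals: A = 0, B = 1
All resistors sit directly between nodes 0 and 1, so they are in parallel and share one voltage V; the full source current 5 A splits among them.
1/R_par = 1/12000 + 1/330 + 1/43 = 0.02637 S  =>  R_par = 37.92 Ω
V = I × R_par = 5 × 37.92 = 189.6 V
I_R1 = V/R1 = 189.6/12000 = 0.0158 A

Final answer: 0.0158 A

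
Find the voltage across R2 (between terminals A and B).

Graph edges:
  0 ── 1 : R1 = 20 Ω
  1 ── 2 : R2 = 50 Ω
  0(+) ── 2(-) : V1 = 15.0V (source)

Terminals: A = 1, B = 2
R1 and R2 are in series across V1 (node 0 → node 1 → node 2), and the output A–B is taken across R2, so this is a voltage divider.
Series current: I = V1/(R1 + R2) = 15/(20 + 50) = 15/70 = 0.2143 A
V_R2 = I × R2 = V1 × R2/(R1 + R2) = 15 × 50/70 = 10.71 V

Final answer: 10.71 V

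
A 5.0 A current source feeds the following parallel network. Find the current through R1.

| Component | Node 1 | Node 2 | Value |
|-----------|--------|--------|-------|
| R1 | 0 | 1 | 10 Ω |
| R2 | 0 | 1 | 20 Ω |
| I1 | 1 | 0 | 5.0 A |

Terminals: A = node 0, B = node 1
All resistors sit directly between nodes 0 and 1, so they are in parallel and share one voltage V; the full source current 5 A splits among them.
1/R_par = 1/10 + 1/20 = 0.15 S  =>  R_par = 6.667 Ω
V = I × R_par = 5 × 6.667 = 33.33 V
I_R1 = V/R1 = 33.33/10 = 3.333 A

Final answer: 3.333 A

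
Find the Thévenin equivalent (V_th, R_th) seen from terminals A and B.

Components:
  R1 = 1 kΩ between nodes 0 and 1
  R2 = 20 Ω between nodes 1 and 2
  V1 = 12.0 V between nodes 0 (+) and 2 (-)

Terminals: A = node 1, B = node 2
Step 1 — V_th is the open-circuit voltage V_A - V_B (nothing connected across the terminals).
Nodal analysis, taking node 2 as the 0 V reference.
Source V1 fixes V_0 = 12 V.
KCL at each unknown node (sum of currents leaving = 0; resistances in Ω):
  Node 1: (V_1 - 12)/1000 + (V_1 - 0)/20 = 0
Collecting terms: 0.051 × V_1 = 0.012  =>  V_1 = 0.2353 V
V_th = V_1 - V_2 = 0.2353 - 0 = 0.2353 V
Step 2 — R_th: zero the source — replace V1 by a short circuit (node 2 merges into node 0) — and find the resistance seen between A (node 1) and B (node 0).
Reduce the network between node 1 (A) and node 0 (B) by series/parallel combination:
  Rp1 = R1 ‖ R2 (parallel, both between nodes 0 and 1) = 1/(1/1000 + 1/20) = 19.61 Ω
R_th = 19.61 Ω

Final answer: V_th = 0.2353 V, R_th = 19.61 Ω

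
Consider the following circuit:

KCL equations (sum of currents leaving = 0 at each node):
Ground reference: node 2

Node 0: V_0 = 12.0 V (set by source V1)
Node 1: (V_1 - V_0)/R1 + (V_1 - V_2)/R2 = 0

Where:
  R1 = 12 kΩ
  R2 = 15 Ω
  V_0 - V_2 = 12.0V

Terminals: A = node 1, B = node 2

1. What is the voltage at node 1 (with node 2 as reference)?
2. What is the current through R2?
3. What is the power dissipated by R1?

Nodal analysis, taking node 2 as the 0 V reference.
Source V1 fixes V_0 = 12 V.
KCL at each unknown node (sum of currents leaving = 0; resistances in Ω):
  Node 1: (V_1 - 12)/12000 + (V_1 - 0)/15 = 0
Collecting terms: 0.06675 × V_1 = 0.001  =>  V_1 = 0.01498 V
Part 1:
  Read off the nodal solution: V_1 = 0.01498 V
Part 2:
  I_R2 = (V_1 - V_2)/R2 = (0.01498 - 0)/15 = 0.0009988 A
  Magnitude: I_R2 = 0.0009988 A
Part 3:
  I_R1 = (V_0 - V_1)/R1 = (12 - 0.01498)/12000 = 0.0009988 A
  P_R1 = I_R1² × R1 = (0.0009988)² × 12000 = 0.01197 W

Final answers:
1. V_1 = 0.01498 V
2. I_R2 = 0.0009988 A
3. P_R1 = 0.01197 W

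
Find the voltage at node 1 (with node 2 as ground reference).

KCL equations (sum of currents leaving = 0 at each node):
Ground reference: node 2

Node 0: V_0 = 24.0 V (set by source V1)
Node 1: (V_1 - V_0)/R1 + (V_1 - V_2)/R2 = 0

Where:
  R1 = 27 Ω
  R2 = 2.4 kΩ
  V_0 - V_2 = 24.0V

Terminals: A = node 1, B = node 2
Nodal analysis, taking node 2 as the 0 V reference.
Source V1 fixes V_0 = 24 V.
KCL at each unknown node (sum of currents leaving = 0; resistances in Ω):
  Node 1: (V_1 - 24)/27 + (V_1 - 0)/2400 = 0
Collecting terms: 0.03745 × V_1 = 0.8889  =>  V_1 = 23.73 V
The requested potential is V_1 = 23.73 V.

Final answer: V_1 = 23.73 V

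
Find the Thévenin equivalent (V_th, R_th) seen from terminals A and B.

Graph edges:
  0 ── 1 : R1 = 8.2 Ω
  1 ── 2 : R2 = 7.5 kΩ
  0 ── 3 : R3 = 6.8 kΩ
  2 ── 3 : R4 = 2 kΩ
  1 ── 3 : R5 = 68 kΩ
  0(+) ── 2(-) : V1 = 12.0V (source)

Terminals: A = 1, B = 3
Step 1 — V_th is the open-circuit voltage V_A - V_B (nothing connected across the terminals).
Nodal analysis, taking node 2 as the 0 V reference.
Source V1 fixes V_0 = 12 V.
KCL at each unknown node (sum of currents leaving = 0; resistances in Ω):
  Node 1: (V_1 - 12)/8.2 + (V_1 - 0)/7500 + (V_1 - V_3)/68000 = 0
  Node 3: (V_3 - 12)/6800 + (V_3 - 0)/2000 + (V_3 - V_1)/68000 = 0
Collecting terms (coefficients in siemens):
  0.1221·V_1 - 0.00001471·V_3 = 1.463
  0.0006618·V_3 - 0.00001471·V_1 = 0.001765
Determinant D = (0.1221)(0.0006618) - (-0.00001471)(-0.00001471) = 0.0000808
V_1 = [(1.463)(0.0006618) - (-0.00001471)(0.001765)]/D = 11.99 V
V_3 = [(0.1221)(0.001765) - (1.463)(-0.00001471)]/D = 2.933 V
V_th = V_1 - V_3 = 11.99 - 2.933 = 9.053 V
Step 2 — R_th: zero the source — replace V1 by a short circuit (node 2 merges into node 0) — and find the resistance seen between A (node 1) and B (node 3).
Reduce the network between node 1 (A) and node 3 (B) by series/parallel combination:
  Rp1 = R1 ‖ R2 (parallel, both between nodes 0 and 1) = 1/(1/8.2 + 1/7500) = 8.191 Ω
  Rp2 = R3 ‖ R4 (parallel, both between nodes 0 and 3) = 1/(1/6800 + 1/2000) = 1545 Ω
  Rs1 = Rp1 + Rp2 (series, joined only at node 0) = 8.191 + 1545 = 1554 Ω
  Rp3 = R5 ‖ Rs1 (parallel, both between nodes 1 and 3) = 1/(1/68000 + 1/1554) = 1519 Ω
R_th = 1.519 kΩ

Final answer: V_th = 9.053 V, R_th = 1.519 kΩ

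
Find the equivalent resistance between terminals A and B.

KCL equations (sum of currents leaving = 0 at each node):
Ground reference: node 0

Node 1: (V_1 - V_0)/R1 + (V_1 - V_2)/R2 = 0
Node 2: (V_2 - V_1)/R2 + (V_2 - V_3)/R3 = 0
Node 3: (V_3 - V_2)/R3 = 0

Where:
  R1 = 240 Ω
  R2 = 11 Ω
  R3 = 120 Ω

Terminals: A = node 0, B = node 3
Reduce the network between node 0 (A) and node 3 (B) by series/parallel combination:
  Rs1 = R1 + R2 (series, joined only at node 1) = 240 + 11 = 251 Ω
  Rs2 = R3 + Rs1 (series, joined only at node 2) = 120 + 251 = 371 Ω
R_eq = 371 Ω

Final answer: 371 Ω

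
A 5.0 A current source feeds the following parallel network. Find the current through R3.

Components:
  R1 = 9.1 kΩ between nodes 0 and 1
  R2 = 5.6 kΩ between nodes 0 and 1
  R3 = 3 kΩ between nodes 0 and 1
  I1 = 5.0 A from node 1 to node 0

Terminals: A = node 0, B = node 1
All resistors sit directly between nodes 0 and 1, so they are in parallel and share one voltage V; the full source current 5 A splits among them.
1/R_par = 1/9100 + 1/5600 + 1/3000 = 0.0006218 S  =>  R_par = 1608 Ω
V = I × R_par = 5 × 1608 = 8041 V
I_R3 = V/R3 = 8041/3000 = 2.68 A

Final answer: 2.68 A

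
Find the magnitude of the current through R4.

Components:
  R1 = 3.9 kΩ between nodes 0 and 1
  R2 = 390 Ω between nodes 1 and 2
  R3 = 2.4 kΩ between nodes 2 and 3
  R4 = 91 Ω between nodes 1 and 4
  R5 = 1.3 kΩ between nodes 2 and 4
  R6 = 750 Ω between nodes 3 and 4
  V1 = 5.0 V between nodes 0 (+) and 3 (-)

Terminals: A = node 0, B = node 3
Nodal analysis, taking node 3 as the 0 V reference.
Source V1 fixes V_0 = 5 V.
KCL at each unknown node (sum of currents leaving = 0; resistances in Ω):
  Node 1: (V_1 - 5)/3900 + (V_1 - V_2)/390 + (V_1 - V_4)/91 = 0
  Node 2: (V_2 - V_1)/390 + (V_2 - 0)/2400 + (V_2 - V_4)/1300 = 0
  Node 4: (V_4 - V_1)/91 + (V_4 - V_2)/1300 + (V_4 - 0)/750 = 0
Collecting terms (coefficients in siemens):
  0.01381·V_1 - 0.002564·V_2 - 0.01099·V_4 = 0.001282
  0.00375·V_2 - 0.002564·V_1 - 0.0007692·V_4 = 0
  0.01309·V_4 - 0.01099·V_1 - 0.0007692·V_2 = 0
Solving these 3 simultaneous equations (Gaussian elimination) gives:
  V_1 = 0.7105 V, V_2 = 0.6156 V, V_4 = 0.6325 V
I_R4 = (V_1 - V_4)/R4 = (0.7105 - 0.6325)/91 = 0.0008565 A
|I_R4| = 0.0008565 A

Final answer: |I_R4| = 0.0008565 A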